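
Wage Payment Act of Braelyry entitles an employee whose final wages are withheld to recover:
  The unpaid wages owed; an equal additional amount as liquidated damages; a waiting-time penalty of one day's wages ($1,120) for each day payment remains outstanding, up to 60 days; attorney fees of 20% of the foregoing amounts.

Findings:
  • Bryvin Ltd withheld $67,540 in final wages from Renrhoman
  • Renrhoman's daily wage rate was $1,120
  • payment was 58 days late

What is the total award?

$240,048

Liquidated damages (equal amount): $67,540
Penalty days: min(58, 60) = 58
Waiting-time penalty: 58 × $1,120 = $64,960
Subtotal: $67,540 + $67,540 + $64,960 = $200,040
Attorney fees: 20% of $200,040 = $40,008
Total award: $200,040 + $40,008 = $240,048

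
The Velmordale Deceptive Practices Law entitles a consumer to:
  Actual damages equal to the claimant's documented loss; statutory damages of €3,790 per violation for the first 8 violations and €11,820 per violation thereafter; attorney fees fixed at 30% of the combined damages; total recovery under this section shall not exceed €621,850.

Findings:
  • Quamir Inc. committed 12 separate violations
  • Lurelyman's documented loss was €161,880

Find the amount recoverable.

First 8 violations: 8 × €3,790 = €30,320
Remaining violations: (12 − 8) × €11,820 = €47,280
Statutory damages: €30,320 + €47,280 = €77,600
Combined damages: €161,880 + €77,600 = €239,480
Attorney fees: 30% of €239,480 = €71,844
Total before cap: €239,480 + €71,844 = €311,324
Cap at €621,850: €311,324 is within the cap, no reduction.

€311,324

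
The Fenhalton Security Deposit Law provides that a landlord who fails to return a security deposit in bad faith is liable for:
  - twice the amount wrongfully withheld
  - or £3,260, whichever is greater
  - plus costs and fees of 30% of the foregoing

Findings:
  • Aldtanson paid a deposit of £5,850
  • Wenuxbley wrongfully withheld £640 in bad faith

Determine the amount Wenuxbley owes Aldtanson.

Doubled: 2 × £640 = £1,280
Minimum £3,260: £1,280 is below the minimum → £3,260
Costs and fees: 30% of £3,260 = £978
Total recovery: £3,260 + £978 = £4,238

£4,238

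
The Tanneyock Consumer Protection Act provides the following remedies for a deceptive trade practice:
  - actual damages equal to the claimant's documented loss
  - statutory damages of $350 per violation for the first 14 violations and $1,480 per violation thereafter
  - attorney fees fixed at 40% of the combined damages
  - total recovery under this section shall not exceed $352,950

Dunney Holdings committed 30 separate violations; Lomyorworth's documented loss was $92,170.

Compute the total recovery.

$169,050

First 14 violations: 14 × $350 = $4,900
Remaining violations: (30 − 14) × $1,480 = $23,680
Statutory damages: $4,900 + $23,680 = $28,580
Combined damages: $92,170 + $28,580 = $120,750
Attorney fees: 40% of $120,750 = $48,300
Total before cap: $120,750 + $48,300 = $169,050
Cap at $352,950: $169,050 is within the cap, no reduction.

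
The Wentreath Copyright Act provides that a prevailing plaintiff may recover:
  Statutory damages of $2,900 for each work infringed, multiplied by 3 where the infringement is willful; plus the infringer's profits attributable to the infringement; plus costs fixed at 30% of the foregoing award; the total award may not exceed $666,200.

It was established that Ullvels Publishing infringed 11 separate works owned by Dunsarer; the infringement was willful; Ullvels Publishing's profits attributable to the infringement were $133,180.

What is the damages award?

$297,544

Statutory damages: 11 × $2,900 = $31,900
Trebled: 3 × $31,900 = $95,700
Combined award: $95,700 + $133,180 = $228,880
Costs: 30% of $228,880 = $68,664
Award plus costs: $228,880 + $68,664 = $297,544
Cap at $666,200: $297,544 is within the cap, no reduction.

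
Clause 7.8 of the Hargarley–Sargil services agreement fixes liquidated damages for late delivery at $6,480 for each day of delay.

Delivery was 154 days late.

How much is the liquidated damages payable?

$997,920

Per-day damages: 154 × $6,480 = $997,920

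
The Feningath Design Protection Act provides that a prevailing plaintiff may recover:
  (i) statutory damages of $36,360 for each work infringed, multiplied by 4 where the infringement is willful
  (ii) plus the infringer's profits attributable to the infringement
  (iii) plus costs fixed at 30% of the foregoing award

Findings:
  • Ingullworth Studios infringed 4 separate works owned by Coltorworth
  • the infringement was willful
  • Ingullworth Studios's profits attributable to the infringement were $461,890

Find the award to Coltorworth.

Statutory damages: 4 × $36,360 = $145,440
Multiplied by 4: 4 × $145,440 = $581,760
Combined award: $581,760 + $461,890 = $1,043,650
Costs: 30% of $1,043,650 = $313,095
Award plus costs: $1,043,650 + $313,095 = $1,356,745

$1,356,745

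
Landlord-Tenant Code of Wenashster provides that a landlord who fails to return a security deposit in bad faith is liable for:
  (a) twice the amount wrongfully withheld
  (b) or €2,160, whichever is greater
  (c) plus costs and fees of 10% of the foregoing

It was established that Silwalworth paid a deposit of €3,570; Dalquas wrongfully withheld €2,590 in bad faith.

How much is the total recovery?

Doubled: 2 × €2,590 = €5,180
Minimum €2,160: €5,180 meets the minimum, no increase.
Costs and fees: 10% of €5,180 = €518
Total recovery: €5,180 + €518 = €5,698

€5,698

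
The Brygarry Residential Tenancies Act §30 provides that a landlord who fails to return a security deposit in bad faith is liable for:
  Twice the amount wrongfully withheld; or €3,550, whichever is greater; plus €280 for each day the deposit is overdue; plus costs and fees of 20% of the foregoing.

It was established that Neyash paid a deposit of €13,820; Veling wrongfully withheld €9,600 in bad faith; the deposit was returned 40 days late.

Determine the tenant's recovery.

Doubled: 2 × €9,600 = €19,200
Minimum €3,550: €19,200 meets the minimum, no increase.
Late-return penalty: 40 × €280 = €11,200
Damages plus late penalty: €19,200 + €11,200 = €30,400
Costs and fees: 20% of €30,400 = €6,080
Total recovery: €30,400 + €6,080 = €36,480

€36,480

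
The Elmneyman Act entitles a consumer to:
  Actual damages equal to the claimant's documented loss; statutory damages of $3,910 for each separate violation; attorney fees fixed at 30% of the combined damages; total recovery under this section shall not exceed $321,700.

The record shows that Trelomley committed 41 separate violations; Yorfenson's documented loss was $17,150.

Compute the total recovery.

Total recovery: $230,698

Statutory damages: 41 × $3,910 = $160,310
Combined damages: $17,150 + $160,310 = $177,460
Attorney fees: 30% of $177,460 = $53,238
Total before cap: $177,460 + $53,238 = $230,698
Cap at $321,700: $230,698 is within the cap, no reduction.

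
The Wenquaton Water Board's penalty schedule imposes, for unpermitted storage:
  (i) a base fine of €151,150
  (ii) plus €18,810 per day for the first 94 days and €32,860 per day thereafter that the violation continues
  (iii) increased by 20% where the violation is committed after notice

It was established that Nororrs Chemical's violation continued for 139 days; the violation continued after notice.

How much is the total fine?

€4,077,588

First 94 days: 94 × €18,810 = €1,768,140
Remaining days: (139 − 94) × €32,860 = €1,478,700
Per-day component: €1,768,140 + €1,478,700 = €3,246,840
Base plus per-day: €151,150 + €3,246,840 = €3,397,990
Enhancement: 20% of €3,397,990 = €679,598
Enhanced fine: €3,397,990 + €679,598 = €4,077,588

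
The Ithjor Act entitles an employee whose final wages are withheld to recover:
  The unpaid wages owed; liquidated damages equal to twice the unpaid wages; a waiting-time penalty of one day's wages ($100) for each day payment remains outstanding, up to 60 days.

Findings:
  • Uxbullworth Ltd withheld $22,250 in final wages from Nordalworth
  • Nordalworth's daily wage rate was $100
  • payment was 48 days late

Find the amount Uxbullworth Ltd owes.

Doubled: 2 × $22,250 = $44,500
Penalty days: min(48, 60) = 48
Waiting-time penalty: 48 × $100 = $4,800
Total award: $22,250 + $44,500 + $4,800 = $71,550

$71,550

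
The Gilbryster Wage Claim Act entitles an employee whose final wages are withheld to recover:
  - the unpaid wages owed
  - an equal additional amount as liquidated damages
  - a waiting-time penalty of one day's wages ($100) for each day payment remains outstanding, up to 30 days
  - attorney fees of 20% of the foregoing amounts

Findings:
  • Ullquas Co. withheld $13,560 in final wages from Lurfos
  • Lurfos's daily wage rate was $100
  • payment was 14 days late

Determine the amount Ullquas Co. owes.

Liquidated damages (equal amount): $13,560
Penalty days: min(14, 30) = 14
Waiting-time penalty: 14 × $100 = $1,400
Subtotal: $13,560 + $13,560 + $1,400 = $28,520
Attorney fees: 20% of $28,520 = $5,704
Total award: $28,520 + $5,704 = $34,224

Total award: $34,224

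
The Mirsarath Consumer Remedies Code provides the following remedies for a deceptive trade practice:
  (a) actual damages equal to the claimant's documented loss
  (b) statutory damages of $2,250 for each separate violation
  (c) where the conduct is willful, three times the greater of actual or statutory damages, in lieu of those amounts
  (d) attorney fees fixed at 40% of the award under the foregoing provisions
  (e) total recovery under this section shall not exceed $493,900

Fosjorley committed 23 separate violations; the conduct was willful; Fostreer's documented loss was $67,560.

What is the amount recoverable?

Statutory damages: 23 × $2,250 = $51,750
Greater of actual damages ($67,560) or statutory damages ($51,750): $67,560
Trebled: 3 × $67,560 = $202,680
Attorney fees: 40% of $202,680 = $81,072
Total before cap: $202,680 + $81,072 = $283,752
Cap at $493,900: $283,752 is within the cap, no reduction.

$283,752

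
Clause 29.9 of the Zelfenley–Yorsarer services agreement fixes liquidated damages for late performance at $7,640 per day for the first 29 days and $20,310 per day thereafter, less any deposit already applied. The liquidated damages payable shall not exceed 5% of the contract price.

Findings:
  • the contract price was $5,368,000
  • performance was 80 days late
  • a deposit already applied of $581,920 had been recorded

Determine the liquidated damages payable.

$268,400

First 29 days: 29 × $7,640 = $221,560
Remaining days: (80 − 29) × $20,310 = $1,035,810
Accrued per-day damages: $221,560 + $1,035,810 = $1,257,370
Less deposit already applied: $1,257,370 − $581,920 = $675,450
Cap: 5% of $5,368,000 = $268,400
Cap at $268,400: $675,450 exceeds the cap → $268,400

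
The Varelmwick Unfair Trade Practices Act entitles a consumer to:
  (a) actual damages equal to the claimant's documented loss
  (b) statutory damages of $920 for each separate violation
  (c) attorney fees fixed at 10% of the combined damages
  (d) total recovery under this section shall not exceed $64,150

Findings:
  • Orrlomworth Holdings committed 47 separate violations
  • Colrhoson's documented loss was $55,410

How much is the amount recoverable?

$64,150

Statutory damages: 47 × $920 = $43,240
Combined damages: $55,410 + $43,240 = $98,650
Attorney fees: 10% of $98,650 = $9,865
Total before cap: $98,650 + $9,865 = $108,515
Cap at $64,150: $108,515 exceeds the cap → $64,150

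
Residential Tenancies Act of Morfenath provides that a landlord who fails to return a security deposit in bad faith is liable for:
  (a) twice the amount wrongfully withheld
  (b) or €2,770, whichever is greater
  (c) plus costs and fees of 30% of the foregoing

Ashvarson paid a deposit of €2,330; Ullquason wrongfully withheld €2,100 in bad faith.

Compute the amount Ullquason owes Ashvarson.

Doubled: 2 × €2,100 = €4,200
Minimum €2,770: €4,200 meets the minimum, no increase.
Costs and fees: 30% of €4,200 = €1,260
Total recovery: €4,200 + €1,260 = €5,460

€5,460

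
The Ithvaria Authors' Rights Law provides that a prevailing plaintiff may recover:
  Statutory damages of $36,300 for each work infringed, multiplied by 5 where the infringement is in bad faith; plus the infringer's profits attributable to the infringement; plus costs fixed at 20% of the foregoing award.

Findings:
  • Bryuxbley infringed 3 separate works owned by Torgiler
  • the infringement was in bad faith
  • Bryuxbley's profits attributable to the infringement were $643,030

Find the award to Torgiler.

Statutory damages: 3 × $36,300 = $108,900
Multiplied by 5: 5 × $108,900 = $544,500
Combined award: $544,500 + $643,030 = $1,187,530
Costs: 20% of $1,187,530 = $237,506
Award plus costs: $1,187,530 + $237,506 = $1,425,036

Award: $1,425,036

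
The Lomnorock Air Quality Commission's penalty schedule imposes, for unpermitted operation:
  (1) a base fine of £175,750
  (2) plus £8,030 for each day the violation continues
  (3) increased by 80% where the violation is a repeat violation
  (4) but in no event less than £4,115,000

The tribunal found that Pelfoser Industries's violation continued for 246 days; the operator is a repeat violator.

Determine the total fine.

£4,115,000

Per-day component: 246 × £8,030 = £1,975,380
Base plus per-day: £175,750 + £1,975,380 = £2,151,130
Enhancement: 80% of £2,151,130 = £1,720,904
Enhanced fine: £2,151,130 + £1,720,904 = £3,872,034
Minimum £4,115,000: £3,872,034 is below the minimum → £4,115,000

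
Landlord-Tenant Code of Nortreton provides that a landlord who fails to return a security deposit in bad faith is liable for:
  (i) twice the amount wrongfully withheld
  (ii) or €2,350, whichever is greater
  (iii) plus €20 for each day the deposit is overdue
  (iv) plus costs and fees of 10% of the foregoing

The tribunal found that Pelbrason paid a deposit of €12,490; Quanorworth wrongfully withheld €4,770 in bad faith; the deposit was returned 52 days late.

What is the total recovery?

Doubled: 2 × €4,770 = €9,540
Minimum €2,350: €9,540 meets the minimum, no increase.
Late-return penalty: 52 × €20 = €1,040
Damages plus late penalty: €9,540 + €1,040 = €10,580
Costs and fees: 10% of €10,580 = €1,058
Total recovery: €10,580 + €1,058 = €11,638

€11,638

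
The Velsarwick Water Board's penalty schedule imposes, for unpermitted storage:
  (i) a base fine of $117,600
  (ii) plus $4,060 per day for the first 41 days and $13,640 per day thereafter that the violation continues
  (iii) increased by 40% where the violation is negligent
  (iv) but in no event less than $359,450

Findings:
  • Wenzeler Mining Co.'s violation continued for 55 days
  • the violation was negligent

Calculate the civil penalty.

First 41 days: 41 × $4,060 = $166,460
Remaining days: (55 − 41) × $13,640 = $190,960
Per-day component: $166,460 + $190,960 = $357,420
Base plus per-day: $117,600 + $357,420 = $475,020
Enhancement: 40% of $475,020 = $190,008
Enhanced fine: $475,020 + $190,008 = $665,028
Minimum $359,450: $665,028 meets the minimum, no increase.

$665,028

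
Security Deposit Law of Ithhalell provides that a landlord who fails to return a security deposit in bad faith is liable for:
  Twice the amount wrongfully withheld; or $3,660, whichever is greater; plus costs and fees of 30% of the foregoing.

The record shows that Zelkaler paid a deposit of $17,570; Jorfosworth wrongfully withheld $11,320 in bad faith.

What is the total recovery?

Doubled: 2 × $11,320 = $22,640
Minimum $3,660: $22,640 meets the minimum, no increase.
Costs and fees: 30% of $22,640 = $6,792
Total recovery: $22,640 + $6,792 = $29,432

$29,432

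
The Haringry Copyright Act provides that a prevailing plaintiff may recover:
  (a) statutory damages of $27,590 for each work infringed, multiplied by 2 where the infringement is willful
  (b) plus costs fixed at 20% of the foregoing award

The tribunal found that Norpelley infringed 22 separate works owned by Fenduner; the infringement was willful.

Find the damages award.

Statutory damages: 22 × $27,590 = $606,980
Doubled: 2 × $606,980 = $1,213,960
Costs: 20% of $1,213,960 = $242,792
Award plus costs: $1,213,960 + $242,792 = $1,456,752

Award: $1,456,752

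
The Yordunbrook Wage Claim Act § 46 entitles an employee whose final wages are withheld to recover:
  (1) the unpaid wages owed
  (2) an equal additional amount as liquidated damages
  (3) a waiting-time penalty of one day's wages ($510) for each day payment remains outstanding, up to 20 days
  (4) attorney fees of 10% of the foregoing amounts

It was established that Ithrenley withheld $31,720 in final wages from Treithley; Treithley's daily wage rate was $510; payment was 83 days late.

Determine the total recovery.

$81,004

Liquidated damages (equal amount): $31,720
Penalty days: min(83, 20) = 20
Waiting-time penalty: 20 × $510 = $10,200
Subtotal: $31,720 + $31,720 + $10,200 = $73,640
Attorney fees: 10% of $73,640 = $7,364
Total award: $73,640 + $7,364 = $81,004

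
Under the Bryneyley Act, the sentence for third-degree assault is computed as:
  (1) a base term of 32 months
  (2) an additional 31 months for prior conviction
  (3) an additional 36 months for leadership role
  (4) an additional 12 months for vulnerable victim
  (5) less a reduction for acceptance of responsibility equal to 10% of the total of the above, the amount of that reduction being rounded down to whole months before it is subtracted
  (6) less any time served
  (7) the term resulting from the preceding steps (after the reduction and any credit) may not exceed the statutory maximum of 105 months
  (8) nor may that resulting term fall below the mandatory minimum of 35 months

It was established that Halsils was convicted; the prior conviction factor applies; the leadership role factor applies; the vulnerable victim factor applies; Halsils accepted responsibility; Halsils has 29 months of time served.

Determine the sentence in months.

Prior conviction enhancement: +31 months
Leadership role enhancement: +36 months
Vulnerable victim enhancement: +12 months
Adjusted term: 32 months + 31 months + 36 months + 12 months = 111 months
Acceptance of responsibility reduction: 10% of 111 months = 11 months (rounded down)
After reduction: 111 − 11 = 100 months
Less time served: 100 months − 29 months = 71 months
Cap at 105 months: 71 months is within the cap, no reduction.
Minimum 35 months: 71 months meets the minimum, no increase.

Sentence: 71 months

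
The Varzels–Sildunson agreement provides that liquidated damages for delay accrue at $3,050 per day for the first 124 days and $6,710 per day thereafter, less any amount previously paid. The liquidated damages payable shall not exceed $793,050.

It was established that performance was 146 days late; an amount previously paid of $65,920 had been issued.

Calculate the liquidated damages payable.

Liquidated damages: $459,900

First 124 days: 124 × $3,050 = $378,200
Remaining days: (146 − 124) × $6,710 = $147,620
Accrued per-day damages: $378,200 + $147,620 = $525,820
Less amount previously paid: $525,820 − $65,920 = $459,900
Cap at $793,050: $459,900 is within the cap, no reduction.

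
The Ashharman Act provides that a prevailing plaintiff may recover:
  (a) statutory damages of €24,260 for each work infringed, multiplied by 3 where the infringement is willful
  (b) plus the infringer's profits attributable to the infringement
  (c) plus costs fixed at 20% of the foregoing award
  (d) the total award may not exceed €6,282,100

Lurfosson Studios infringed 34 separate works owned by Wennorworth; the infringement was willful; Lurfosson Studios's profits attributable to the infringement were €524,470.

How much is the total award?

Statutory damages: 34 × €24,260 = €824,840
Trebled: 3 × €824,840 = €2,474,520
Combined award: €2,474,520 + €524,470 = €2,998,990
Costs: 20% of €2,998,990 = €599,798
Award plus costs: €2,998,990 + €599,798 = €3,598,788
Cap at €6,282,100: €3,598,788 is within the cap, no reduction.

€3,598,788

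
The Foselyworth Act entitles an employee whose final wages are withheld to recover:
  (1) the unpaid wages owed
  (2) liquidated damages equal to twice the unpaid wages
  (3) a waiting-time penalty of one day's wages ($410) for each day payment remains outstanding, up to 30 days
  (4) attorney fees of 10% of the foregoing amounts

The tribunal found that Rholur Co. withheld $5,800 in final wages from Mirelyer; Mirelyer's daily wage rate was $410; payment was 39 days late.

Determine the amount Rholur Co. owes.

Doubled: 2 × $5,800 = $11,600
Penalty days: min(39, 30) = 30
Waiting-time penalty: 30 × $410 = $12,300
Subtotal: $5,800 + $11,600 + $12,300 = $29,700
Attorney fees: 10% of $29,700 = $2,970
Total award: $29,700 + $2,970 = $32,670

Total award: $32,670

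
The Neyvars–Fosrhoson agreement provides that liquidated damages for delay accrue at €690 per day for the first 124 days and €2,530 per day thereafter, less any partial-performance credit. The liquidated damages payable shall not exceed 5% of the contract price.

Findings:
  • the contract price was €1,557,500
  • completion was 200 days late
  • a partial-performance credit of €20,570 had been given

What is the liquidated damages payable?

First 124 days: 124 × €690 = €85,560
Remaining days: (200 − 124) × €2,530 = €192,280
Accrued per-day damages: €85,560 + €192,280 = €277,840
Less partial-performance credit: €277,840 − €20,570 = €257,270
Cap: 5% of €1,557,500 = €77,875
Cap at €77,875: €257,270 exceeds the cap → €77,875

€77,875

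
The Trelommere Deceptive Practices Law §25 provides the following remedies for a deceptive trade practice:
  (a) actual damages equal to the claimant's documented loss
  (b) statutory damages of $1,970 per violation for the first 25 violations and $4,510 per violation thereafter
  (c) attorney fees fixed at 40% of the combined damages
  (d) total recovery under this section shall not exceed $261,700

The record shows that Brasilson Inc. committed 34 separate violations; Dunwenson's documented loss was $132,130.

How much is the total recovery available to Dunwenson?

First 25 violations: 25 × $1,970 = $49,250
Remaining violations: (34 − 25) × $4,510 = $40,590
Statutory damages: $49,250 + $40,590 = $89,840
Combined damages: $132,130 + $89,840 = $221,970
Attorney fees: 40% of $221,970 = $88,788
Total before cap: $221,970 + $88,788 = $310,758
Cap at $261,700: $310,758 exceeds the cap → $261,700

Total recovery: $261,700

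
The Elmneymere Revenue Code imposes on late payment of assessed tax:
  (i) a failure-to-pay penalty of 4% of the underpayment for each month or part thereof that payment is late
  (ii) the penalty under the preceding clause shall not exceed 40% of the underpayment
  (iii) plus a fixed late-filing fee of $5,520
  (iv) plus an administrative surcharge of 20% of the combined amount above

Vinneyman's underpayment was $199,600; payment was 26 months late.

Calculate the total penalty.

$102,432

Accrued rate: 4% × 26 = 104%, capped at 40% → 40%
Failure-to-pay penalty: 40% of $199,600 = $79,840
Penalty before surcharge: $79,840 + $5,520 = $85,360
Administrative surcharge: 20% of $85,360 = $17,072
Total penalty: $85,360 + $17,072 = $102,432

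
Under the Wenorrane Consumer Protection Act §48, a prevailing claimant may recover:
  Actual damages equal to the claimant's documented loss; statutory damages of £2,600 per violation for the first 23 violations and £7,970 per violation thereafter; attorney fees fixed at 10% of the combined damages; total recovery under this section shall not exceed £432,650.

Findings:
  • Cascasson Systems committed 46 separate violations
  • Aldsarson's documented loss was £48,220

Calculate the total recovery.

First 23 violations: 23 × £2,600 = £59,800
Remaining violations: (46 − 23) × £7,970 = £183,310
Statutory damages: £59,800 + £183,310 = £243,110
Combined damages: £48,220 + £243,110 = £291,330
Attorney fees: 10% of £291,330 = £29,133
Total before cap: £291,330 + £29,133 = £320,463
Cap at £432,650: £320,463 is within the cap, no reduction.

£320,463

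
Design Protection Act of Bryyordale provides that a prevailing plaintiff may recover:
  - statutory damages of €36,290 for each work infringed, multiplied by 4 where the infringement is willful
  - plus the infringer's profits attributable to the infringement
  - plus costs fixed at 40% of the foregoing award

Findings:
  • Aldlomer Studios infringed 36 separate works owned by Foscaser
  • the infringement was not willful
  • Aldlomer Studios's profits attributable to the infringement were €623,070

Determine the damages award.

€2,701,314

Statutory damages: 36 × €36,290 = €1,306,440
Infringement not willful: no ×4 enhancement.
Combined award: €1,306,440 + €623,070 = €1,929,510
Costs: 40% of €1,929,510 = €771,804
Award plus costs: €1,929,510 + €771,804 = €2,701,314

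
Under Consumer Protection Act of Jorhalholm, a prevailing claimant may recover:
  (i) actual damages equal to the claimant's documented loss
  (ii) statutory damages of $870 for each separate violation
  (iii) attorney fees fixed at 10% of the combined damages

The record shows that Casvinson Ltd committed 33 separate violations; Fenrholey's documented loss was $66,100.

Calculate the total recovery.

Statutory damages: 33 × $870 = $28,710
Combined damages: $66,100 + $28,710 = $94,810
Attorney fees: 10% of $94,810 = $9,481
Total recovery: $94,810 + $9,481 = $104,291

$104,291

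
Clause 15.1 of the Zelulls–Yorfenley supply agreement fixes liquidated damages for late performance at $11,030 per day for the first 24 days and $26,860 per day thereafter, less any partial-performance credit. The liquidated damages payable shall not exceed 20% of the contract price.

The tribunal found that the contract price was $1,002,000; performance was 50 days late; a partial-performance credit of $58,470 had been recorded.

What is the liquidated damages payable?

First 24 days: 24 × $11,030 = $264,720
Remaining days: (50 − 24) × $26,860 = $698,360
Accrued per-day damages: $264,720 + $698,360 = $963,080
Less partial-performance credit: $963,080 − $58,470 = $904,610
Cap: 20% of $1,002,000 = $200,400
Cap at $200,400: $904,610 exceeds the cap → $200,400

$200,400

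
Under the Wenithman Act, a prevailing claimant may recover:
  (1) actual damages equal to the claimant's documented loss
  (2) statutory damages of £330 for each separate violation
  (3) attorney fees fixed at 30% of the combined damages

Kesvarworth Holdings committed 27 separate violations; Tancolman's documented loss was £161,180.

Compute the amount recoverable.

£221,117

Statutory damages: 27 × £330 = £8,910
Combined damages: £161,180 + £8,910 = £170,090
Attorney fees: 30% of £170,090 = £51,027
Total recovery: £170,090 + £51,027 = £221,117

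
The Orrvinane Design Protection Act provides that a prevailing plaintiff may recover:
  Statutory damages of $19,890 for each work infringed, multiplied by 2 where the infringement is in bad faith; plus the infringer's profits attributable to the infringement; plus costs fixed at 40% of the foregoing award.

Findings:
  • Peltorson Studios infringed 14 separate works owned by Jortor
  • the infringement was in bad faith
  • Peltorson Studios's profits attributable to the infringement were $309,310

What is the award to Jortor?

$1,212,722

Statutory damages: 14 × $19,890 = $278,460
Doubled: 2 × $278,460 = $556,920
Combined award: $556,920 + $309,310 = $866,230
Costs: 40% of $866,230 = $346,492
Award plus costs: $866,230 + $346,492 = $1,212,722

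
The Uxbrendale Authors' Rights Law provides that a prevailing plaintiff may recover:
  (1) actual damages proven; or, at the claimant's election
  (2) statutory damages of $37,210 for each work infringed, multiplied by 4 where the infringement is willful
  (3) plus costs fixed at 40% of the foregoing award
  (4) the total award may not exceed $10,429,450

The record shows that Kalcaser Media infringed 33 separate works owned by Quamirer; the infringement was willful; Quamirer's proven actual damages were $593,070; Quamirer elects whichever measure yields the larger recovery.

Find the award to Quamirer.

Statutory damages: 33 × $37,210 = $1,227,930
Multiplied by 4: 4 × $1,227,930 = $4,911,720
Greater of actual damages ($593,070) or enhanced statutory damages ($4,911,720): $4,911,720
Costs: 40% of $4,911,720 = $1,964,688
Award plus costs: $4,911,720 + $1,964,688 = $6,876,408
Cap at $10,429,450: $6,876,408 is within the cap, no reduction.

$6,876,408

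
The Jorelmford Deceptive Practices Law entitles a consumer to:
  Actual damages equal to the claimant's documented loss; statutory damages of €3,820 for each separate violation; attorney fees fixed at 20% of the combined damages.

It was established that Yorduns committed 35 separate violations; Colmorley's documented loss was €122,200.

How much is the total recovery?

Statutory damages: 35 × €3,820 = €133,700
Combined damages: €122,200 + €133,700 = €255,900
Attorney fees: 20% of €255,900 = €51,180
Total recovery: €255,900 + €51,180 = €307,080

€307,080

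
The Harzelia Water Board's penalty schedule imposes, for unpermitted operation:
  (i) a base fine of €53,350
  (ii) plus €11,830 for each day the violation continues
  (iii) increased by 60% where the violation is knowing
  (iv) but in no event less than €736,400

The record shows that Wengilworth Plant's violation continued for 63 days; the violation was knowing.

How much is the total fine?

€1,277,824

Per-day component: 63 × €11,830 = €745,290
Base plus per-day: €53,350 + €745,290 = €798,640
Enhancement: 60% of €798,640 = €479,184
Enhanced fine: €798,640 + €479,184 = €1,277,824
Minimum €736,400: €1,277,824 meets the minimum, no increase.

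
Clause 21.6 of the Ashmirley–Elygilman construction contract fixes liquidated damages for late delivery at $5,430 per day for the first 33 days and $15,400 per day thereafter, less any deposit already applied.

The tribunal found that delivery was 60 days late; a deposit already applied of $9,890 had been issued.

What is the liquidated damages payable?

$585,100

First 33 days: 33 × $5,430 = $179,190
Remaining days: (60 − 33) × $15,400 = $415,800
Accrued per-day damages: $179,190 + $415,800 = $594,990
Less deposit already applied: $594,990 − $9,890 = $585,100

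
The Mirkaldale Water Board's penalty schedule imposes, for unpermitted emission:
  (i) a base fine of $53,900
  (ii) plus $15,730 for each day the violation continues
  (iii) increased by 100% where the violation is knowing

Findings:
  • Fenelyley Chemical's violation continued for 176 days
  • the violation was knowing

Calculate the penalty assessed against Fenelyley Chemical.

Per-day component: 176 × $15,730 = $2,768,480
Base plus per-day: $53,900 + $2,768,480 = $2,822,380
Enhancement: 100% of $2,822,380 = $2,822,380
Enhanced fine: $2,822,380 + $2,822,380 = $5,644,760

$5,644,760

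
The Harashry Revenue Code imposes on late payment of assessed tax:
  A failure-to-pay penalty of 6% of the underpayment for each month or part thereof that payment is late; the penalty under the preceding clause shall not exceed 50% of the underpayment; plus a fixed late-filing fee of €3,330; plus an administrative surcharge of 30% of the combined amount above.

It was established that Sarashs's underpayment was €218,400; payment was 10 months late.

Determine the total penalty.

Penalty: €146,289

Accrued rate: 6% × 10 = 60%, capped at 50% → 50%
Failure-to-pay penalty: 50% of €218,400 = €109,200
Penalty before surcharge: €109,200 + €3,330 = €112,530
Administrative surcharge: 30% of €112,530 = €33,759
Total penalty: €112,530 + €33,759 = €146,289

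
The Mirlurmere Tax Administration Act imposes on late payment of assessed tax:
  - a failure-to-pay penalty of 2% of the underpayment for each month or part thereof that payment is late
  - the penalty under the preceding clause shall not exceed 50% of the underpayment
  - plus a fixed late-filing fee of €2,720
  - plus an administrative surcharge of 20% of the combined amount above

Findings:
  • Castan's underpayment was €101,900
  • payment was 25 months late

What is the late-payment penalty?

Accrued rate: 2% × 25 = 50%, capped at 50% → 50%
Failure-to-pay penalty: 50% of €101,900 = €50,950
Penalty before surcharge: €50,950 + €2,720 = €53,670
Administrative surcharge: 20% of €53,670 = €10,734
Total penalty: €53,670 + €10,734 = €64,404

€64,404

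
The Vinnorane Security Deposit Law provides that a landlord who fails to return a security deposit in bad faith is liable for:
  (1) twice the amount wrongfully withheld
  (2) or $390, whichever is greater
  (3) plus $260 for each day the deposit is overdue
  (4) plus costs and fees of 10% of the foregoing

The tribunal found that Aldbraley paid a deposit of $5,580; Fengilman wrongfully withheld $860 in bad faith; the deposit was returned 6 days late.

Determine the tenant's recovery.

Doubled: 2 × $860 = $1,720
Minimum $390: $1,720 meets the minimum, no increase.
Late-return penalty: 6 × $260 = $1,560
Damages plus late penalty: $1,720 + $1,560 = $3,280
Costs and fees: 10% of $3,280 = $328
Total recovery: $3,280 + $328 = $3,608

$3,608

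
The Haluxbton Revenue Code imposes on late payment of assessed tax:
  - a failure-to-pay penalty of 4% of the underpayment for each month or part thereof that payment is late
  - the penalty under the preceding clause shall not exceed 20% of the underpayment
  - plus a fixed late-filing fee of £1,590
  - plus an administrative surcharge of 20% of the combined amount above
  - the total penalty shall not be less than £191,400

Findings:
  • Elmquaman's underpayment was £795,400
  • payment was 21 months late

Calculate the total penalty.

Penalty: £192,804

Accrued rate: 4% × 21 = 84%, capped at 20% → 20%
Failure-to-pay penalty: 20% of £795,400 = £159,080
Penalty before surcharge: £159,080 + £1,590 = £160,670
Administrative surcharge: 20% of £160,670 = £32,134
Total penalty: £160,670 + £32,134 = £192,804
Minimum £191,400: £192,804 meets the minimum, no increase.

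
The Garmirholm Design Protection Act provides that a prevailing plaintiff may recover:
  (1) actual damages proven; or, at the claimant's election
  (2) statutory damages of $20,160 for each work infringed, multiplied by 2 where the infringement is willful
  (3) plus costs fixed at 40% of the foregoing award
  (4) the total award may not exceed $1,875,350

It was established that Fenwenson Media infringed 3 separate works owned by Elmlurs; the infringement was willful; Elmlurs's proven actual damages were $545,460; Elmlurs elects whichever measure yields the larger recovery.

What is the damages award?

Statutory damages: 3 × $20,160 = $60,480
Doubled: 2 × $60,480 = $120,960
Greater of actual damages ($545,460) or enhanced statutory damages ($120,960): $545,460
Costs: 40% of $545,460 = $218,184
Award plus costs: $545,460 + $218,184 = $763,644
Cap at $1,875,350: $763,644 is within the cap, no reduction.

$763,644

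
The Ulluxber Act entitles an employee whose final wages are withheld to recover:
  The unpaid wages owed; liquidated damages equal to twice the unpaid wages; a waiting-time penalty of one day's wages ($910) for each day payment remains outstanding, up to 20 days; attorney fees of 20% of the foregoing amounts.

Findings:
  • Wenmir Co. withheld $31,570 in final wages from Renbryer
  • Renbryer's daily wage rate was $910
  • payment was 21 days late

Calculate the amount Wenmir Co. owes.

Total award: $135,492

Doubled: 2 × $31,570 = $63,140
Penalty days: min(21, 20) = 20
Waiting-time penalty: 20 × $910 = $18,200
Subtotal: $31,570 + $63,140 + $18,200 = $112,910
Attorney fees: 20% of $112,910 = $22,582
Total award: $112,910 + $22,582 = $135,492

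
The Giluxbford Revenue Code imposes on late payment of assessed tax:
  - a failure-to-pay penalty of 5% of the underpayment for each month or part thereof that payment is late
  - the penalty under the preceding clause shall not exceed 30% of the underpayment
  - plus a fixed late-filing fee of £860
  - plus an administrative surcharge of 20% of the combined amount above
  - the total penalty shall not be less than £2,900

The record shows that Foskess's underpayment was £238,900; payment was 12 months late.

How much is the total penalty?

Accrued rate: 5% × 12 = 60%, capped at 30% → 30%
Failure-to-pay penalty: 30% of £238,900 = £71,670
Penalty before surcharge: £71,670 + £860 = £72,530
Administrative surcharge: 20% of £72,530 = £14,506
Total penalty: £72,530 + £14,506 = £87,036
Minimum £2,900: £87,036 meets the minimum, no increase.

£87,036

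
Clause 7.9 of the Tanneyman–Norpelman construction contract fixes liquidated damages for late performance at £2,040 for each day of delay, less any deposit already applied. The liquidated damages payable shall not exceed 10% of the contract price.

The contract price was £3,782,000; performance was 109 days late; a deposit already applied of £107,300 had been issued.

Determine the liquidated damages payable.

Per-day damages: 109 × £2,040 = £222,360
Less deposit already applied: £222,360 − £107,300 = £115,060
Cap: 10% of £3,782,000 = £378,200
Cap at £378,200: £115,060 is within the cap, no reduction.

£115,060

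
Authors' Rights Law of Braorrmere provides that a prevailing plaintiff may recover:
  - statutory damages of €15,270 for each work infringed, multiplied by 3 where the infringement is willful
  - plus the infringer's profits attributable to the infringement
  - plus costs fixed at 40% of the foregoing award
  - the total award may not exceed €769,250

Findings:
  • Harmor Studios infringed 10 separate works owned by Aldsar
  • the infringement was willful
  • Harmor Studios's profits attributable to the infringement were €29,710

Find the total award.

Statutory damages: 10 × €15,270 = €152,700
Trebled: 3 × €152,700 = €458,100
Combined award: €458,100 + €29,710 = €487,810
Costs: 40% of €487,810 = €195,124
Award plus costs: €487,810 + €195,124 = €682,934
Cap at €769,250: €682,934 is within the cap, no reduction.

€682,934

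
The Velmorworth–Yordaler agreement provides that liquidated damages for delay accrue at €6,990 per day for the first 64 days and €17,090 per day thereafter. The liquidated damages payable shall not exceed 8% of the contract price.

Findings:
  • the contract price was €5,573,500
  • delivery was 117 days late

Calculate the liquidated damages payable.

First 64 days: 64 × €6,990 = €447,360
Remaining days: (117 − 64) × €17,090 = €905,770
Accrued per-day damages: €447,360 + €905,770 = €1,353,130
Cap: 8% of €5,573,500 = €445,880
Cap at €445,880: €1,353,130 exceeds the cap → €445,880

€445,880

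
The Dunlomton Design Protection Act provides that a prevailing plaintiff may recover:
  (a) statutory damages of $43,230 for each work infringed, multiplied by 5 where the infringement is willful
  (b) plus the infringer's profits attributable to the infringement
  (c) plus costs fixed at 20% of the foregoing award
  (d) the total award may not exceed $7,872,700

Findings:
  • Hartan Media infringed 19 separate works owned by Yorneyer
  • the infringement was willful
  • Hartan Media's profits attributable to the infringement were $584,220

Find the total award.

Award: $5,629,284

Statutory damages: 19 × $43,230 = $821,370
Multiplied by 5: 5 × $821,370 = $4,106,850
Combined award: $4,106,850 + $584,220 = $4,691,070
Costs: 20% of $4,691,070 = $938,214
Award plus costs: $4,691,070 + $938,214 = $5,629,284
Cap at $7,872,700: $5,629,284 is within the cap, no reduction.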